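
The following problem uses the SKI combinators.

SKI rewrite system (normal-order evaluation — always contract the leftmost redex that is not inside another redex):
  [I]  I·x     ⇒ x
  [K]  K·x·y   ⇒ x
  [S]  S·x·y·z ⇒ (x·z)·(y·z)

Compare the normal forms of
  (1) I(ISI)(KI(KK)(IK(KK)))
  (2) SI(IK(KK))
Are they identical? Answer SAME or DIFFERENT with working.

Answer: SAME — A ⇓ SI(K(KK)), B ⇓ SI(K(KK))

Derivation:
Term A:
  start: I(ISI)(KI(KK)(IK(KK)))
  step 1: ISI(KI(KK)(IK(KK)))
  step 2: SI(KI(KK)(IK(KK)))
  step 3: SI(I(IK(KK)))
  step 4: SI(IK(KK))
  step 5: SI(K(KK))

Term B:
  start: SI(IK(KK))
  step 1: SI(K(KK))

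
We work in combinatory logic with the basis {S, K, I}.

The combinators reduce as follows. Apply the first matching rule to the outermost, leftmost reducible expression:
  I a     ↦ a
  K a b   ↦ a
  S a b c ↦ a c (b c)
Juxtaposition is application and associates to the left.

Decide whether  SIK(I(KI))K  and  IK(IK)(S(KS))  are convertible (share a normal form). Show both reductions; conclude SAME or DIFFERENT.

Answer: SAME — A ⇓ K, B ⇓ K

Working:
Term A:
  start: SIK(I(KI))K
  [1] I(I(KI))(K(I(KI)))K
  [2] I(KI)(K(I(KI)))K
  [3] KI(K(I(KI)))K
  [4] IK
  [5] K

Term B:
  start: IK(IK)(S(KS))
  [1] K(IK)(S(KS))
  [2] IK
  [3] K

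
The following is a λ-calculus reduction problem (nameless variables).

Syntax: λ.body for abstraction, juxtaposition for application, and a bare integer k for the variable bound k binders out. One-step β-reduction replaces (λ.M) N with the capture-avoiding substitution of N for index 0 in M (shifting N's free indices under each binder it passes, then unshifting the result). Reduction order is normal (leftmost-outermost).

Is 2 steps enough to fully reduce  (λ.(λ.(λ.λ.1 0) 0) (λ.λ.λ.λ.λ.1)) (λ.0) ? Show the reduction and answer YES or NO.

  start: (λ.(λ.(λ.λ.1 0) 0) (λ.λ.λ.λ.λ.1)) (λ.0)
  step 1: (λ.(λ.λ.1 0) 0) (λ.λ.λ.λ.λ.1)
  step 2: (λ.λ.1 0) (λ.λ.λ.λ.λ.1)

Answer: NO — after 2 steps the term is (λ.λ.1 0) (λ.λ.λ.λ.λ.1), not yet normal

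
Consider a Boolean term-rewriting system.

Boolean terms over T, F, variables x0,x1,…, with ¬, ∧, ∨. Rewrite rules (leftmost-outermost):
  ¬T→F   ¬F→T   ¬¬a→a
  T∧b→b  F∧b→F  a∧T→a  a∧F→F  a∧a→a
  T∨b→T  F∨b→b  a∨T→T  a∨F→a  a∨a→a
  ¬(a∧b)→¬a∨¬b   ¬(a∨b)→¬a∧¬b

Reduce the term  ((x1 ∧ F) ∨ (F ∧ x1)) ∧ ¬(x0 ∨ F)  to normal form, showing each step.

Answer: normal form = F  (in 4 steps)

Reduction:
  start: ((x1 ∧ F) ∨ (F ∧ x1)) ∧ ¬(x0 ∨ F)
  →1  (F ∨ (F ∧ x1)) ∧ ¬(x0 ∨ F)
  →2  (F ∧ x1) ∧ ¬(x0 ∨ F)
  →3  F ∧ ¬(x0 ∨ F)
  →4  F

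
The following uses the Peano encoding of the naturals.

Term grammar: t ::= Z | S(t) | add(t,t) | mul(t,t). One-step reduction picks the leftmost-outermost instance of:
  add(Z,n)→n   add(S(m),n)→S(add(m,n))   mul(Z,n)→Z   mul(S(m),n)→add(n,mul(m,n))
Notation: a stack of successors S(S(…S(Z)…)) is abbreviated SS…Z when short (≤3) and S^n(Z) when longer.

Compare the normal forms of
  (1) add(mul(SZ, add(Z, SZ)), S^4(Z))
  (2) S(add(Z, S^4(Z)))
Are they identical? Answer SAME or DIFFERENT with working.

Term A:
  start: add(mul(SZ, add(Z, SZ)), S^4(Z))
  [1] add(add(add(Z, SZ), mul(Z, add(Z, SZ))), S^4(Z))
  [2] add(add(SZ, mul(Z, add(Z, SZ))), S^4(Z))
  [3] add(S(add(Z, mul(Z, add(Z, SZ)))), S^4(Z))
  [4] S(add(add(Z, mul(Z, add(Z, SZ))), S^4(Z)))
  [5] S(add(mul(Z, add(Z, SZ)), S^4(Z)))
  [6] S(add(Z, S^4(Z)))
  [7] S^5(Z)

Term B:
  start: S(add(Z, S^4(Z)))
  [1] S^5(Z)

Answer: SAME — A ⇓ S^5(Z), B ⇓ S^5(Z)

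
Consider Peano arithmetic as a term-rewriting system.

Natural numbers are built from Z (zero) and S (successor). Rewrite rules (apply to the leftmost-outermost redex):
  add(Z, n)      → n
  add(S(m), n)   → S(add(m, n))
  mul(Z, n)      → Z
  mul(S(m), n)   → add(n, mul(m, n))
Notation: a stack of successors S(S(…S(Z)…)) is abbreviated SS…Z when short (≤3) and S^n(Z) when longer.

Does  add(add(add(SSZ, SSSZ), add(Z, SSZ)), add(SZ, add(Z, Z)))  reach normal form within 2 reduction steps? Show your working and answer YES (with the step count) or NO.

  start: add(add(add(SSZ, SSSZ), add(Z, SSZ)), add(SZ, add(Z, Z)))
  step 1: add(add(S(add(SZ, SSSZ)), add(Z, SSZ)), add(SZ, add(Z, Z)))
  step 2: add(S(add(add(SZ, SSSZ), add(Z, SSZ))), add(SZ, add(Z, Z)))

Answer: NO — after 2 steps the term is add(S(add(add(SZ, SSSZ), add(Z, SSZ))), add(SZ, add(Z, Z))), not yet normal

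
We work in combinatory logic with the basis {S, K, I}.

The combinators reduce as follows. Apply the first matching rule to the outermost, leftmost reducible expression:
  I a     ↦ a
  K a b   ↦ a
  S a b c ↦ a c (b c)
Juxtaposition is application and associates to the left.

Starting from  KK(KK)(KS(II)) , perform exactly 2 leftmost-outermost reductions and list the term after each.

  start: KK(KK)(KS(II))
  step 1: K(KS(II))
  step 2: KS

Answer: after 2 steps: KS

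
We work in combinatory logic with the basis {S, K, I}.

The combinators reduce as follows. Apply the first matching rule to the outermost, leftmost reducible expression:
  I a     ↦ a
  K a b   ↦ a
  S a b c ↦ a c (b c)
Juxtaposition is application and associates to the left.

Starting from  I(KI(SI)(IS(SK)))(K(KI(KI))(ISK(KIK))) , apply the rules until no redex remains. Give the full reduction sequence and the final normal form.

  start: I(KI(SI)(IS(SK)))(K(KI(KI))(ISK(KIK)))
  step 1: KI(SI)(IS(SK))(K(KI(KI))(ISK(KIK)))
  step 2: I(IS(SK))(K(KI(KI))(ISK(KIK)))
  step 3: IS(SK)(K(KI(KI))(ISK(KIK)))
  step 4: S(SK)(K(KI(KI))(ISK(KIK)))
  step 5: S(SK)(KI(KI))
  step 6: S(SK)I

Answer: normal form = S(SK)I  (in 6 steps)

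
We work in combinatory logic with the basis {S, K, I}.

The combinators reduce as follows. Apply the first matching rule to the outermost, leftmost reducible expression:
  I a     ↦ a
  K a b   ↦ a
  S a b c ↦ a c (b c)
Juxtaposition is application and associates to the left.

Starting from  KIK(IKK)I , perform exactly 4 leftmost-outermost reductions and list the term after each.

  start: KIK(IKK)I
  [1] I(IKK)I
  [2] IKKI
  [3] KKI
  [4] K

Answer: after 4 steps: K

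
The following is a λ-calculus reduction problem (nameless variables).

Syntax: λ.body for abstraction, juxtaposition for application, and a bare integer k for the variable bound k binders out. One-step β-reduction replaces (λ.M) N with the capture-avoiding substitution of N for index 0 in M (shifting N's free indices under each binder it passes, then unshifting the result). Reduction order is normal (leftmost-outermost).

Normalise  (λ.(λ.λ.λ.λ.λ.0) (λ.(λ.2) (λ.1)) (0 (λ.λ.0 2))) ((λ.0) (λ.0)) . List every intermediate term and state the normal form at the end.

  start: (λ.(λ.λ.λ.λ.λ.0) (λ.(λ.2) (λ.1)) (0 (λ.λ.0 2))) ((λ.0) (λ.0))
  step 1: (λ.λ.λ.λ.λ.0) (λ.(λ.(λ.0) (λ.0)) (λ.1)) ((λ.0) (λ.0) (λ.λ.0 ((λ.0) (λ.0))))
  step 2: (λ.λ.λ.λ.0) ((λ.0) (λ.0) (λ.λ.0 ((λ.0) (λ.0))))
  step 3: λ.λ.λ.0

Answer: normal form = λ.λ.λ.0  (in 3 steps)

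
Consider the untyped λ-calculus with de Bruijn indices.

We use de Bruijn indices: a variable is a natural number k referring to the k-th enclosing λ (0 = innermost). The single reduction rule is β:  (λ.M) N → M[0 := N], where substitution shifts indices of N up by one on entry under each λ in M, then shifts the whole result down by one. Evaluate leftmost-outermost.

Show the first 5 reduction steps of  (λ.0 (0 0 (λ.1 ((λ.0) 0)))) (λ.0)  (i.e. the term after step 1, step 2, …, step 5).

Answer: after 5 steps: λ.(λ.0) 0

Reduction:
  start: (λ.0 (0 0 (λ.1 ((λ.0) 0)))) (λ.0)
  step 1: (λ.0) ((λ.0) (λ.0) (λ.(λ.0) ((λ.0) 0)))
  step 2: (λ.0) (λ.0) (λ.(λ.0) ((λ.0) 0))
  step 3: (λ.0) (λ.(λ.0) ((λ.0) 0))
  step 4: λ.(λ.0) ((λ.0) 0)
  step 5: λ.(λ.0) 0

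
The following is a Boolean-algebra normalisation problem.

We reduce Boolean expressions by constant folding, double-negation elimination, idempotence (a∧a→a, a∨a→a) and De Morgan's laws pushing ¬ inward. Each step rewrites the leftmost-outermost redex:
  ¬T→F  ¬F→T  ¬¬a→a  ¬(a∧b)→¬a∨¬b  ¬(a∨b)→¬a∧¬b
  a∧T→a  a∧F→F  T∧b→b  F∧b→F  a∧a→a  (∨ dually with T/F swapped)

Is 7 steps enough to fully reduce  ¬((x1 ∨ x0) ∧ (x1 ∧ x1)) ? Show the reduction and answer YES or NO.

Answer: YES — reaches normal form (¬x1 ∧ ¬x0) ∨ ¬x1 in 4 ≤ 7 steps

Working:
  start: ¬((x1 ∨ x0) ∧ (x1 ∧ x1))
  step 1: ¬(x1 ∨ x0) ∨ ¬(x1 ∧ x1)
  step 2: (¬x1 ∧ ¬x0) ∨ ¬(x1 ∧ x1)
  step 3: (¬x1 ∧ ¬x0) ∨ (¬x1 ∨ ¬x1)
  step 4: (¬x1 ∧ ¬x0) ∨ ¬x1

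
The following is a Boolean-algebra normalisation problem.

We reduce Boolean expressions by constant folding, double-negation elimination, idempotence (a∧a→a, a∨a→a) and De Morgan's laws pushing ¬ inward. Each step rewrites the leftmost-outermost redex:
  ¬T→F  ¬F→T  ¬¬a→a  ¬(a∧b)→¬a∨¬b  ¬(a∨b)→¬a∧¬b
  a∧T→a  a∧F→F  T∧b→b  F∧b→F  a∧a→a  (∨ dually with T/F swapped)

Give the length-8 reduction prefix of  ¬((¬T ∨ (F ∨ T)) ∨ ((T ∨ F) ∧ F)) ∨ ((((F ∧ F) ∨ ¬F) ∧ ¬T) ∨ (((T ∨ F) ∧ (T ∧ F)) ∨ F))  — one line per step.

Answer: after 8 steps: (F ∧ ¬((T ∨ F) ∧ F)) ∨ ((((F ∧ F) ∨ ¬F) ∧ ¬T) ∨ (((T ∨ F) ∧ (T ∧ F)) ∨ F))

Working:
  start: ¬((¬T ∨ (F ∨ T)) ∨ ((T ∨ F) ∧ F)) ∨ ((((F ∧ F) ∨ ¬F) ∧ ¬T) ∨ (((T ∨ F) ∧ (T ∧ F)) ∨ F))
  →1  (¬(¬T ∨ (F ∨ T)) ∧ ¬((T ∨ F) ∧ F)) ∨ ((((F ∧ F) ∨ ¬F) ∧ ¬T) ∨ (((T ∨ F) ∧ (T ∧ F)) ∨ F))
  →2  ((¬¬T ∧ ¬(F ∨ T)) ∧ ¬((T ∨ F) ∧ F)) ∨ ((((F ∧ F) ∨ ¬F) ∧ ¬T) ∨ (((T ∨ F) ∧ (T ∧ F)) ∨ F))
  →3  ((T ∧ ¬(F ∨ T)) ∧ ¬((T ∨ F) ∧ F)) ∨ ((((F ∧ F) ∨ ¬F) ∧ ¬T) ∨ (((T ∨ F) ∧ (T ∧ F)) ∨ F))
  →4  (¬(F ∨ T) ∧ ¬((T ∨ F) ∧ F)) ∨ ((((F ∧ F) ∨ ¬F) ∧ ¬T) ∨ (((T ∨ F) ∧ (T ∧ F)) ∨ F))
  →5  ((¬F ∧ ¬T) ∧ ¬((T ∨ F) ∧ F)) ∨ ((((F ∧ F) ∨ ¬F) ∧ ¬T) ∨ (((T ∨ F) ∧ (T ∧ F)) ∨ F))
  →6  ((T ∧ ¬T) ∧ ¬((T ∨ F) ∧ F)) ∨ ((((F ∧ F) ∨ ¬F) ∧ ¬T) ∨ (((T ∨ F) ∧ (T ∧ F)) ∨ F))
  →7  (¬T ∧ ¬((T ∨ F) ∧ F)) ∨ ((((F ∧ F) ∨ ¬F) ∧ ¬T) ∨ (((T ∨ F) ∧ (T ∧ F)) ∨ F))
  →8  (F ∧ ¬((T ∨ F) ∧ F)) ∨ ((((F ∧ F) ∨ ¬F) ∧ ¬T) ∨ (((T ∨ F) ∧ (T ∧ F)) ∨ F))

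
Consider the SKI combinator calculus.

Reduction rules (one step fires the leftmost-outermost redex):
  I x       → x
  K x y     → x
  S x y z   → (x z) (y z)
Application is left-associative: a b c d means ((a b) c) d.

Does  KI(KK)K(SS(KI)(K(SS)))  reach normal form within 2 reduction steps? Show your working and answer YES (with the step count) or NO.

  start: KI(KK)K(SS(KI)(K(SS)))
  [1] IK(SS(KI)(K(SS)))
  [2] K(SS(KI)(K(SS)))

Answer: NO — after 2 steps the term is K(SS(KI)(K(SS))), not yet normal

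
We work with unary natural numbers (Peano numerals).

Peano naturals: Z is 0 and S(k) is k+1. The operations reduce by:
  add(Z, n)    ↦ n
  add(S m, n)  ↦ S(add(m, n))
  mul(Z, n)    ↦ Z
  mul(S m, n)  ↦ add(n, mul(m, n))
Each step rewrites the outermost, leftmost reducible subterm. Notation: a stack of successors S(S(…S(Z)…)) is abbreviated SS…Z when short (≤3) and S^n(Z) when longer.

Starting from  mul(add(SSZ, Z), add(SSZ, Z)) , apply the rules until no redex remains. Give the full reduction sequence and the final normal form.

Answer: normal form = S^4(Z)  (in 18 steps)

Reduction:
  start: mul(add(SSZ, Z), add(SSZ, Z))
  step 1: mul(S(add(SZ, Z)), add(SSZ, Z))
  step 2: add(add(SSZ, Z), mul(add(SZ, Z), add(SSZ, Z)))
  step 3: add(S(add(SZ, Z)), mul(add(SZ, Z), add(SSZ, Z)))
  step 4: S(add(add(SZ, Z), mul(add(SZ, Z), add(SSZ, Z))))
  step 5: S(add(S(add(Z, Z)), mul(add(SZ, Z), add(SSZ, Z))))
  step 6: S(S(add(add(Z, Z), mul(add(SZ, Z), add(SSZ, Z)))))
  step 7: S(S(add(Z, mul(add(SZ, Z), add(SSZ, Z)))))
  step 8: S(S(mul(add(SZ, Z), add(SSZ, Z))))
  step 9: S(S(mul(S(add(Z, Z)), add(SSZ, Z))))
  step 10: S(S(add(add(SSZ, Z), mul(add(Z, Z), add(SSZ, Z)))))
  step 11: S(S(add(S(add(SZ, Z)), mul(add(Z, Z), add(SSZ, Z)))))
  step 12: S(S(S(add(add(SZ, Z), mul(add(Z, Z), add(SSZ, Z))))))
  step 13: S(S(S(add(S(add(Z, Z)), mul(add(Z, Z), add(SSZ, Z))))))
  step 14: S(S(S(S(add(add(Z, Z), mul(add(Z, Z), add(SSZ, Z)))))))
  step 15: S(S(S(S(add(Z, mul(add(Z, Z), add(SSZ, Z)))))))
  step 16: S(S(S(S(mul(add(Z, Z), add(SSZ, Z))))))
  step 17: S(S(S(S(mul(Z, add(SSZ, Z))))))
  step 18: S^4(Z)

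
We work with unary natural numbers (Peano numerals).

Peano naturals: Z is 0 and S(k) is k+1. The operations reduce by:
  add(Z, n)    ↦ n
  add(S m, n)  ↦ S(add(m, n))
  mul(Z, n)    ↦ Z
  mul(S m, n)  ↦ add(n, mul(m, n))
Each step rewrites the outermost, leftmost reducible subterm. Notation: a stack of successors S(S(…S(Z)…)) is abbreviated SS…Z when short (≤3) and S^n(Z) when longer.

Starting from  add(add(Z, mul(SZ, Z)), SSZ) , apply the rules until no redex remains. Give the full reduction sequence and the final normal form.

Answer: normal form = SSZ  (in 5 steps)

Reduction:
  start: add(add(Z, mul(SZ, Z)), SSZ)
  →1  add(mul(SZ, Z), SSZ)
  →2  add(add(Z, mul(Z, Z)), SSZ)
  →3  add(mul(Z, Z), SSZ)
  →4  add(Z, SSZ)
  →5  SSZ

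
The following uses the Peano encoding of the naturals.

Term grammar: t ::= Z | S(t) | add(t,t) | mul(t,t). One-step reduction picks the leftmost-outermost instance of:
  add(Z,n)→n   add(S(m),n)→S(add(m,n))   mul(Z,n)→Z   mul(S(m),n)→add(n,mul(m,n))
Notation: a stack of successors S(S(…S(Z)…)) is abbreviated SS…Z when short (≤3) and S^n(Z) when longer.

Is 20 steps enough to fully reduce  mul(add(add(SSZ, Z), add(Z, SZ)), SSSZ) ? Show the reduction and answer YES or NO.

Answer: NO — after 20 steps the term is S(S(S(S(S(S(S(S(add(SZ, mul(Z, SSSZ)))))))))), not yet normal

Reduction:
  start: mul(add(add(SSZ, Z), add(Z, SZ)), SSSZ)
  step 1: mul(add(S(add(SZ, Z)), add(Z, SZ)), SSSZ)
  step 2: mul(S(add(add(SZ, Z), add(Z, SZ))), SSSZ)
  step 3: add(SSSZ, mul(add(add(SZ, Z), add(Z, SZ)), SSSZ))
  step 4: S(add(SSZ, mul(add(add(SZ, Z), add(Z, SZ)), SSSZ)))
  step 5: S(S(add(SZ, mul(add(add(SZ, Z), add(Z, SZ)), SSSZ))))
  step 6: S(S(S(add(Z, mul(add(add(SZ, Z), add(Z, SZ)), SSSZ)))))
  step 7: S(S(S(mul(add(add(SZ, Z), add(Z, SZ)), SSSZ))))
  step 8: S(S(S(mul(add(S(add(Z, Z)), add(Z, SZ)), SSSZ))))
  step 9: S(S(S(mul(S(add(add(Z, Z), add(Z, SZ))), SSSZ))))
  step 10: S(S(S(add(SSSZ, mul(add(add(Z, Z), add(Z, SZ)), SSSZ)))))
  step 11: S(S(S(S(add(SSZ, mul(add(add(Z, Z), add(Z, SZ)), SSSZ))))))
  step 12: S(S(S(S(S(add(SZ, mul(add(add(Z, Z), add(Z, SZ)), SSSZ)))))))
  step 13: S(S(S(S(S(S(add(Z, mul(add(add(Z, Z), add(Z, SZ)), SSSZ))))))))
  step 14: S(S(S(S(S(S(mul(add(add(Z, Z), add(Z, SZ)), SSSZ)))))))
  step 15: S(S(S(S(S(S(mul(add(Z, add(Z, SZ)), SSSZ)))))))
  step 16: S(S(S(S(S(S(mul(add(Z, SZ), SSSZ)))))))
  step 17: S(S(S(S(S(S(mul(SZ, SSSZ)))))))
  step 18: S(S(S(S(S(S(add(SSSZ, mul(Z, SSSZ))))))))
  step 19: S(S(S(S(S(S(S(add(SSZ, mul(Z, SSSZ)))))))))
  step 20: S(S(S(S(S(S(S(S(add(SZ, mul(Z, SSSZ))))))))))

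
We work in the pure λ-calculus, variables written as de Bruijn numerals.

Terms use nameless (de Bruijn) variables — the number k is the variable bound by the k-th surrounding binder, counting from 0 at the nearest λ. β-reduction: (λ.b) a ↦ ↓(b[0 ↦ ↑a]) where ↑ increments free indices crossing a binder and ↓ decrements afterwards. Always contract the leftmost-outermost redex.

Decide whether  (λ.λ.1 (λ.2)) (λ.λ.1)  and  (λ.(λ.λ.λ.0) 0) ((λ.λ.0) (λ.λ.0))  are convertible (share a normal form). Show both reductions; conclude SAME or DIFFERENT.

Answer: DIFFERENT — A ⇓ λ.λ.λ.λ.λ.1, B ⇓ λ.λ.0

Reduction:
Term A:
  start: (λ.λ.1 (λ.2)) (λ.λ.1)
  →1  λ.(λ.λ.1) (λ.λ.λ.1)
  →2  λ.λ.λ.λ.λ.1

Term B:
  start: (λ.(λ.λ.λ.0) 0) ((λ.λ.0) (λ.λ.0))
  →1  (λ.λ.λ.0) ((λ.λ.0) (λ.λ.0))
  →2  λ.λ.0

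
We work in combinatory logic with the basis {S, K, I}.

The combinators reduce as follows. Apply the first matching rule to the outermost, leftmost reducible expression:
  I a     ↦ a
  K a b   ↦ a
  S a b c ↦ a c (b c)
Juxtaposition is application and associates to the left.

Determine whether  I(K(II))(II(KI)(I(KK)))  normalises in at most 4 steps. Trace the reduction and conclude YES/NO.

Answer: YES — reaches normal form I in 3 ≤ 4 steps

Derivation:
  start: I(K(II))(II(KI)(I(KK)))
  [1] K(II)(II(KI)(I(KK)))
  [2] II
  [3] I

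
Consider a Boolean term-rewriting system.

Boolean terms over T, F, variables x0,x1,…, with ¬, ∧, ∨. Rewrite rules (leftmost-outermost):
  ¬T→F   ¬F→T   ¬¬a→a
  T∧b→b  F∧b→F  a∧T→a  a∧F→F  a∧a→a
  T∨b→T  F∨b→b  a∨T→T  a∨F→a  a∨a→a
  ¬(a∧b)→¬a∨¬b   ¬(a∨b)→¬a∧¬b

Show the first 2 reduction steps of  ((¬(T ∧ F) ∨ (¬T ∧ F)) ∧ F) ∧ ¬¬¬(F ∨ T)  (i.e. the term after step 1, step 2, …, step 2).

Answer: after 2 steps: F

Derivation:
  start: ((¬(T ∧ F) ∨ (¬T ∧ F)) ∧ F) ∧ ¬¬¬(F ∨ T)
  step 1: F ∧ ¬¬¬(F ∨ T)
  step 2: F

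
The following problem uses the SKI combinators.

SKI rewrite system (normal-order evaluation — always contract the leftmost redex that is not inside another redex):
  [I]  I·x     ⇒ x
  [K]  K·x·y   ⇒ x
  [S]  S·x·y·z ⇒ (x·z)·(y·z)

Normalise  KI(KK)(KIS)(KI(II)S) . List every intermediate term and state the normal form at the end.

  start: KI(KK)(KIS)(KI(II)S)
  [1] I(KIS)(KI(II)S)
  [2] KIS(KI(II)S)
  [3] I(KI(II)S)
  [4] KI(II)S
  [5] IS
  [6] S

Answer: normal form = S  (in 6 steps)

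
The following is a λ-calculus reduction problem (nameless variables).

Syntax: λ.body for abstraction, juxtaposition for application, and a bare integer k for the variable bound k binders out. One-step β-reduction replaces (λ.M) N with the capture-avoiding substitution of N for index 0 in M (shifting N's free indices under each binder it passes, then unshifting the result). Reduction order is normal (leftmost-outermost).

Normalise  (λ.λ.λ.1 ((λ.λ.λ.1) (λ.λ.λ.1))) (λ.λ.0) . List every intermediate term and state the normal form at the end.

Answer: normal form = λ.λ.1 (λ.λ.1)  (in 2 steps)

Reduction:
  start: (λ.λ.λ.1 ((λ.λ.λ.1) (λ.λ.λ.1))) (λ.λ.0)
  step 1: λ.λ.1 ((λ.λ.λ.1) (λ.λ.λ.1))
  step 2: λ.λ.1 (λ.λ.1)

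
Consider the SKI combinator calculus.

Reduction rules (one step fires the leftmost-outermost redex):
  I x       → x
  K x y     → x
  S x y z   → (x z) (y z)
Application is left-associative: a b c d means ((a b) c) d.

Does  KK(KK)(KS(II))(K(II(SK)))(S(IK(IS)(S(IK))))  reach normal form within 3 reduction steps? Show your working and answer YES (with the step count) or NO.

  start: KK(KK)(KS(II))(K(II(SK)))(S(IK(IS)(S(IK))))
  →1  K(KS(II))(K(II(SK)))(S(IK(IS)(S(IK))))
  →2  KS(II)(S(IK(IS)(S(IK))))
  →3  S(S(IK(IS)(S(IK))))

Answer: NO — after 3 steps the term is S(S(IK(IS)(S(IK)))), not yet normal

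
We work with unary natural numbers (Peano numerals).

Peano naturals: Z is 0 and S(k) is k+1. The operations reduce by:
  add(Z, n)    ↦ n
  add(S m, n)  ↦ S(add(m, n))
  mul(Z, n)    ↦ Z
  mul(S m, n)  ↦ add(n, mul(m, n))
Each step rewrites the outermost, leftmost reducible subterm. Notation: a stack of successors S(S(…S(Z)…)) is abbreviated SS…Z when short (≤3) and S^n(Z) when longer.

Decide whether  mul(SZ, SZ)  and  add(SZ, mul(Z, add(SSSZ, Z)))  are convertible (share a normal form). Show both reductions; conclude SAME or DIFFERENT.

Term A:
  start: mul(SZ, SZ)
  step 1: add(SZ, mul(Z, SZ))
  step 2: S(add(Z, mul(Z, SZ)))
  step 3: S(mul(Z, SZ))
  step 4: SZ

Term B:
  start: add(SZ, mul(Z, add(SSSZ, Z)))
  step 1: S(add(Z, mul(Z, add(SSSZ, Z))))
  step 2: S(mul(Z, add(SSSZ, Z)))
  step 3: SZ

Answer: SAME — A ⇓ SZ, B ⇓ SZ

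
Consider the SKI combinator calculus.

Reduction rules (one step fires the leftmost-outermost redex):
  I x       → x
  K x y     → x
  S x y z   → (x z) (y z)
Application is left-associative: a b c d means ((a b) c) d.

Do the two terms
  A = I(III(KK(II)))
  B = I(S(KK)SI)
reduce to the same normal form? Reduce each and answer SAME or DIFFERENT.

Term A:
  start: I(III(KK(II)))
  step 1: III(KK(II))
  step 2: II(KK(II))
  step 3: I(KK(II))
  step 4: KK(II)
  step 5: K

Term B:
  start: I(S(KK)SI)
  step 1: S(KK)SI
  step 2: KKI(SI)
  step 3: K(SI)

Answer: DIFFERENT — A ⇓ K, B ⇓ K(SI)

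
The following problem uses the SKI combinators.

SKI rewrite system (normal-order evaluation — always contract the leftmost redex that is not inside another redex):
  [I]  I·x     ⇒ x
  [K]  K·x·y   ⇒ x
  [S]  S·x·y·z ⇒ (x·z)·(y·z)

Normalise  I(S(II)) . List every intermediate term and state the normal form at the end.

  start: I(S(II))
  →1  S(II)
  →2  SI

Answer: normal form = SI  (in 2 steps)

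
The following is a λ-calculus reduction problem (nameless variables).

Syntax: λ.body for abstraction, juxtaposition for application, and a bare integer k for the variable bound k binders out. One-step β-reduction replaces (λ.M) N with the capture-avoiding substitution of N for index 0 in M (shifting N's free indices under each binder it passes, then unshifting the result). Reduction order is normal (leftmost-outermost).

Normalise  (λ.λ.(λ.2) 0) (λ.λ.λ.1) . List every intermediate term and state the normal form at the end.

Answer: normal form = λ.λ.λ.λ.1  (in 2 steps)

Reduction:
  start: (λ.λ.(λ.2) 0) (λ.λ.λ.1)
  →1  λ.(λ.λ.λ.λ.1) 0
  →2  λ.λ.λ.λ.1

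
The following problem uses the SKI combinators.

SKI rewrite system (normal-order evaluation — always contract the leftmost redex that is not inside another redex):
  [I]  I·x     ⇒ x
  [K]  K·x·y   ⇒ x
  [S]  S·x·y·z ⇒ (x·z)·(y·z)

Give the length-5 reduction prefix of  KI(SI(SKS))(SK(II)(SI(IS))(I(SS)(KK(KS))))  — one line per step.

Answer: after 5 steps: I(I(SS)(KK(KS)))(IS(I(SS)(KK(KS))))

Derivation:
  start: KI(SI(SKS))(SK(II)(SI(IS))(I(SS)(KK(KS))))
  step 1: I(SK(II)(SI(IS))(I(SS)(KK(KS))))
  step 2: SK(II)(SI(IS))(I(SS)(KK(KS)))
  step 3: K(SI(IS))(II(SI(IS)))(I(SS)(KK(KS)))
  step 4: SI(IS)(I(SS)(KK(KS)))
  step 5: I(I(SS)(KK(KS)))(IS(I(SS)(KK(KS))))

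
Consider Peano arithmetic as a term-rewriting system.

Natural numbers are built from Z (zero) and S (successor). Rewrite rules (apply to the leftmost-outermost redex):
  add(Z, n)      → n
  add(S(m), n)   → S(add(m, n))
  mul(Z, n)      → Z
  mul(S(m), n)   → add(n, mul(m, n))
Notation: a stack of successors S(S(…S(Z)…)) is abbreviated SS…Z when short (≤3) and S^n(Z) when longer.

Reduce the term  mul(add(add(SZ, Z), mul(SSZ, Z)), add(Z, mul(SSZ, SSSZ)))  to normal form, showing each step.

Answer: normal form = S^6(Z)  (in 30 steps)

Working:
  start: mul(add(add(SZ, Z), mul(SSZ, Z)), add(Z, mul(SSZ, SSSZ)))
  →1  mul(add(S(add(Z, Z)), mul(SSZ, Z)), add(Z, mul(SSZ, SSSZ)))
  →2  mul(S(add(add(Z, Z), mul(SSZ, Z))), add(Z, mul(SSZ, SSSZ)))
  →3  add(add(Z, mul(SSZ, SSSZ)), mul(add(add(Z, Z), mul(SSZ, Z)), add(Z, mul(SSZ, SSSZ))))
  →4  add(mul(SSZ, SSSZ), mul(add(add(Z, Z), mul(SSZ, Z)), add(Z, mul(SSZ, SSSZ))))
  →5  add(add(SSSZ, mul(SZ, SSSZ)), mul(add(add(Z, Z), mul(SSZ, Z)), add(Z, mul(SSZ, SSSZ))))
  →6  add(S(add(SSZ, mul(SZ, SSSZ))), mul(add(add(Z, Z), mul(SSZ, Z)), add(Z, mul(SSZ, SSSZ))))
  →7  S(add(add(SSZ, mul(SZ, SSSZ)), mul(add(add(Z, Z), mul(SSZ, Z)), add(Z, mul(SSZ, SSSZ)))))
  →8  S(add(S(add(SZ, mul(SZ, SSSZ))), mul(add(add(Z, Z), mul(SSZ, Z)), add(Z, mul(SSZ, SSSZ)))))
  →9  S(S(add(add(SZ, mul(SZ, SSSZ)), mul(add(add(Z, Z), mul(SSZ, Z)), add(Z, mul(SSZ, SSSZ))))))
  →10  S(S(add(S(add(Z, mul(SZ, SSSZ))), mul(add(add(Z, Z), mul(SSZ, Z)), add(Z, mul(SSZ, SSSZ))))))
  →11  S(S(S(add(add(Z, mul(SZ, SSSZ)), mul(add(add(Z, Z), mul(SSZ, Z)), add(Z, mul(SSZ, SSSZ)))))))
  →12  S(S(S(add(mul(SZ, SSSZ), mul(add(add(Z, Z), mul(SSZ, Z)), add(Z, mul(SSZ, SSSZ)))))))
  →13  S(S(S(add(add(SSSZ, mul(Z, SSSZ)), mul(add(add(Z, Z), mul(SSZ, Z)), add(Z, mul(SSZ, SSSZ)))))))
  →14  S(S(S(add(S(add(SSZ, mul(Z, SSSZ))), mul(add(add(Z, Z), mul(SSZ, Z)), add(Z, mul(SSZ, SSSZ)))))))
  →15  S(S(S(S(add(add(SSZ, mul(Z, SSSZ)), mul(add(add(Z, Z), mul(SSZ, Z)), add(Z, mul(SSZ, SSSZ))))))))
  →16  S(S(S(S(add(S(add(SZ, mul(Z, SSSZ))), mul(add(add(Z, Z), mul(SSZ, Z)), add(Z, mul(SSZ, SSSZ))))))))
  →17  S(S(S(S(S(add(add(SZ, mul(Z, SSSZ)), mul(add(add(Z, Z), mul(SSZ, Z)), add(Z, mul(SSZ, SSSZ)))))))))
  →18  S(S(S(S(S(add(S(add(Z, mul(Z, SSSZ))), mul(add(add(Z, Z), mul(SSZ, Z)), add(Z, mul(SSZ, SSSZ)))))))))
  →19  S(S(S(S(S(S(add(add(Z, mul(Z, SSSZ)), mul(add(add(Z, Z), mul(SSZ, Z)), add(Z, mul(SSZ, SSSZ))))))))))
  →20  S(S(S(S(S(S(add(mul(Z, SSSZ), mul(add(add(Z, Z), mul(SSZ, Z)), add(Z, mul(SSZ, SSSZ))))))))))
  →21  S(S(S(S(S(S(add(Z, mul(add(add(Z, Z), mul(SSZ, Z)), add(Z, mul(SSZ, SSSZ))))))))))
  →22  S(S(S(S(S(S(mul(add(add(Z, Z), mul(SSZ, Z)), add(Z, mul(SSZ, SSSZ)))))))))
  →23  S(S(S(S(S(S(mul(add(Z, mul(SSZ, Z)), add(Z, mul(SSZ, SSSZ)))))))))
  →24  S(S(S(S(S(S(mul(mul(SSZ, Z), add(Z, mul(SSZ, SSSZ)))))))))
  →25  S(S(S(S(S(S(mul(add(Z, mul(SZ, Z)), add(Z, mul(SSZ, SSSZ)))))))))
  →26  S(S(S(S(S(S(mul(mul(SZ, Z), add(Z, mul(SSZ, SSSZ)))))))))
  →27  S(S(S(S(S(S(mul(add(Z, mul(Z, Z)), add(Z, mul(SSZ, SSSZ)))))))))
  →28  S(S(S(S(S(S(mul(mul(Z, Z), add(Z, mul(SSZ, SSSZ)))))))))
  →29  S(S(S(S(S(S(mul(Z, add(Z, mul(SSZ, SSSZ)))))))))
  →30  S^6(Z)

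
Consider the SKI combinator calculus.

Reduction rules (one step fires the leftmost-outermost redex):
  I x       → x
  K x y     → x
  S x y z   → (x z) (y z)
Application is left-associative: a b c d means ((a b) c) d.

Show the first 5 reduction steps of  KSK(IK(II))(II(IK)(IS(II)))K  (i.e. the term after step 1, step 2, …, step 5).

  start: KSK(IK(II))(II(IK)(IS(II)))K
  step 1: S(IK(II))(II(IK)(IS(II)))K
  step 2: IK(II)K(II(IK)(IS(II))K)
  step 3: K(II)K(II(IK)(IS(II))K)
  step 4: II(II(IK)(IS(II))K)
  step 5: I(II(IK)(IS(II))K)

Answer: after 5 steps: I(II(IK)(IS(II))K)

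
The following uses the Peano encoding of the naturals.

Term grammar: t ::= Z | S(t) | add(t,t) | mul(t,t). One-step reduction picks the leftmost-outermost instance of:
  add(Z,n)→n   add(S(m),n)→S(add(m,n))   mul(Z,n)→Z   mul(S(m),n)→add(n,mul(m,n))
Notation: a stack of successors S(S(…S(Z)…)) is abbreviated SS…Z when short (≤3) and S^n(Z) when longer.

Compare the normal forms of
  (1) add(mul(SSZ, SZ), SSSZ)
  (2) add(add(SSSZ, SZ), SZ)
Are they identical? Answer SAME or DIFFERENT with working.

Answer: SAME — A ⇓ S^5(Z), B ⇓ S^5(Z)

Working:
Term A:
  start: add(mul(SSZ, SZ), SSSZ)
  →1  add(add(SZ, mul(SZ, SZ)), SSSZ)
  →2  add(S(add(Z, mul(SZ, SZ))), SSSZ)
  →3  S(add(add(Z, mul(SZ, SZ)), SSSZ))
  →4  S(add(mul(SZ, SZ), SSSZ))
  →5  S(add(add(SZ, mul(Z, SZ)), SSSZ))
  →6  S(add(S(add(Z, mul(Z, SZ))), SSSZ))
  →7  S(S(add(add(Z, mul(Z, SZ)), SSSZ)))
  →8  S(S(add(mul(Z, SZ), SSSZ)))
  →9  S(S(add(Z, SSSZ)))
  →10  S^5(Z)

Term B:
  start: add(add(SSSZ, SZ), SZ)
  →1  add(S(add(SSZ, SZ)), SZ)
  →2  S(add(add(SSZ, SZ), SZ))
  →3  S(add(S(add(SZ, SZ)), SZ))
  →4  S(S(add(add(SZ, SZ), SZ)))
  →5  S(S(add(S(add(Z, SZ)), SZ)))
  →6  S(S(S(add(add(Z, SZ), SZ))))
  →7  S(S(S(add(SZ, SZ))))
  →8  S(S(S(S(add(Z, SZ)))))
  →9  S^5(Z)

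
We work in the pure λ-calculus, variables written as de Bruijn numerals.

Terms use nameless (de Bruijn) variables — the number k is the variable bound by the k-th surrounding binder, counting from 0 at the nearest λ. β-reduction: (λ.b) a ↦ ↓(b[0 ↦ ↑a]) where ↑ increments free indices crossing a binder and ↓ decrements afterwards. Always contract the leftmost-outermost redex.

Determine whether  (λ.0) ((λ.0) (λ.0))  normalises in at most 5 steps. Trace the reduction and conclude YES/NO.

  start: (λ.0) ((λ.0) (λ.0))
  →1  (λ.0) (λ.0)
  →2  λ.0

Answer: YES — reaches normal form λ.0 in 2 ≤ 5 steps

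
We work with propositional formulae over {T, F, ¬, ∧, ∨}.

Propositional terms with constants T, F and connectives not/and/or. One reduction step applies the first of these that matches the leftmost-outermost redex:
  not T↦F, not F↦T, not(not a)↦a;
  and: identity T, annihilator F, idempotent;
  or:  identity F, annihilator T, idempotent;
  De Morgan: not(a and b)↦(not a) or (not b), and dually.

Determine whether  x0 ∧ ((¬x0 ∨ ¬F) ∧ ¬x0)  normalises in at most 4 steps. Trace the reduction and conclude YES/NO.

Answer: YES — reaches normal form x0 ∧ ¬x0 in 3 ≤ 4 steps

Derivation:
  start: x0 ∧ ((¬x0 ∨ ¬F) ∧ ¬x0)
  [1] x0 ∧ ((¬x0 ∨ T) ∧ ¬x0)
  [2] x0 ∧ (T ∧ ¬x0)
  [3] x0 ∧ ¬x0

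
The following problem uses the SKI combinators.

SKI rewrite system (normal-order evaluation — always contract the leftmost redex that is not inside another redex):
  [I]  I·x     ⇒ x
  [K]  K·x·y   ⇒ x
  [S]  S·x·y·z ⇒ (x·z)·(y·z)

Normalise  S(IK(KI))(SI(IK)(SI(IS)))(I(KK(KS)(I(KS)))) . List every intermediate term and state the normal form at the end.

Answer: normal form = I  (in 4 steps)

Derivation:
  start: S(IK(KI))(SI(IK)(SI(IS)))(I(KK(KS)(I(KS))))
  →1  IK(KI)(I(KK(KS)(I(KS))))(SI(IK)(SI(IS))(I(KK(KS)(I(KS)))))
  →2  K(KI)(I(KK(KS)(I(KS))))(SI(IK)(SI(IS))(I(KK(KS)(I(KS)))))
  →3  KI(SI(IK)(SI(IS))(I(KK(KS)(I(KS)))))
  →4  I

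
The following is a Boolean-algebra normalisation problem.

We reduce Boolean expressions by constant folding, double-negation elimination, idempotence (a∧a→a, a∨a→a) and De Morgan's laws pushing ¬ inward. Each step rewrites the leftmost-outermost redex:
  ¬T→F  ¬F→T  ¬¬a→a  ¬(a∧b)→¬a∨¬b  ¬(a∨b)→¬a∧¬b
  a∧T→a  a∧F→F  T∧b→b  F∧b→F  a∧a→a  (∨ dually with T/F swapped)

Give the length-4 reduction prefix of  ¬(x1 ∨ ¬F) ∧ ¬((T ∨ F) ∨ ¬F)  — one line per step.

Answer: after 4 steps: F

Reduction:
  start: ¬(x1 ∨ ¬F) ∧ ¬((T ∨ F) ∨ ¬F)
  [1] (¬x1 ∧ ¬¬F) ∧ ¬((T ∨ F) ∨ ¬F)
  [2] (¬x1 ∧ F) ∧ ¬((T ∨ F) ∨ ¬F)
  [3] F ∧ ¬((T ∨ F) ∨ ¬F)
  [4] F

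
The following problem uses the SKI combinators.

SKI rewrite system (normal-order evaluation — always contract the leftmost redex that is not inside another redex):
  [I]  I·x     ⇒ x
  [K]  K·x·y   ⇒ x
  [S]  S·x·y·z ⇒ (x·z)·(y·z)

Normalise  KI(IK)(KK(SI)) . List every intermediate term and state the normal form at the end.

  start: KI(IK)(KK(SI))
  →1  I(KK(SI))
  →2  KK(SI)
  →3  K

Answer: normal form = K  (in 3 steps)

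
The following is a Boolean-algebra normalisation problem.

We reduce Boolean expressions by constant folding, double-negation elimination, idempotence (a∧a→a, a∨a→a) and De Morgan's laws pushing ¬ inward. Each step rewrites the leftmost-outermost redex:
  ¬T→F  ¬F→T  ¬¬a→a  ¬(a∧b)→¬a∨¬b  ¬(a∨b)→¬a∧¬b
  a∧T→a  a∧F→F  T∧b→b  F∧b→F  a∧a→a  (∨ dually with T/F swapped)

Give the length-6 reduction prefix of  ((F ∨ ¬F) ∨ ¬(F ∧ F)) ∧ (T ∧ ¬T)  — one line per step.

  start: ((F ∨ ¬F) ∨ ¬(F ∧ F)) ∧ (T ∧ ¬T)
  →1  (¬F ∨ ¬(F ∧ F)) ∧ (T ∧ ¬T)
  →2  (T ∨ ¬(F ∧ F)) ∧ (T ∧ ¬T)
  →3  T ∧ (T ∧ ¬T)
  →4  T ∧ ¬T
  →5  ¬T
  →6  F

Answer: after 6 steps: F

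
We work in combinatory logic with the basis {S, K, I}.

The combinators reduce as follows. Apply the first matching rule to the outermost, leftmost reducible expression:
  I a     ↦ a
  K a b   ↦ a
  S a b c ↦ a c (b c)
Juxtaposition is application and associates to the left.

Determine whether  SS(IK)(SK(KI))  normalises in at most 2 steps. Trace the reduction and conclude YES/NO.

Answer: YES — reaches normal form S(SK(KI))(K(SK(KI))) in 2 ≤ 2 steps

Derivation:
  start: SS(IK)(SK(KI))
  →1  S(SK(KI))(IK(SK(KI)))
  →2  S(SK(KI))(K(SK(KI)))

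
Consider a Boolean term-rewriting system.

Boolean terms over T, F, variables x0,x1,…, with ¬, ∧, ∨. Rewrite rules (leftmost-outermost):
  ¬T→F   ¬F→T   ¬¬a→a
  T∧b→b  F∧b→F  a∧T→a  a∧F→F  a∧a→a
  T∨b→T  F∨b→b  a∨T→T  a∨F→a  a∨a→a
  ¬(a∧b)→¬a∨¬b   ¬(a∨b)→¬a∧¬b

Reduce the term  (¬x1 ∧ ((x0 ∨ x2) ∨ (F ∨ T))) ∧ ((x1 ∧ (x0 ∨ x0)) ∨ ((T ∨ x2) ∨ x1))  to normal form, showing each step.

Answer: normal form = ¬x1  (in 8 steps)

Working:
  start: (¬x1 ∧ ((x0 ∨ x2) ∨ (F ∨ T))) ∧ ((x1 ∧ (x0 ∨ x0)) ∨ ((T ∨ x2) ∨ x1))
  →1  (¬x1 ∧ ((x0 ∨ x2) ∨ T)) ∧ ((x1 ∧ (x0 ∨ x0)) ∨ ((T ∨ x2) ∨ x1))
  →2  (¬x1 ∧ T) ∧ ((x1 ∧ (x0 ∨ x0)) ∨ ((T ∨ x2) ∨ x1))
  →3  ¬x1 ∧ ((x1 ∧ (x0 ∨ x0)) ∨ ((T ∨ x2) ∨ x1))
  →4  ¬x1 ∧ ((x1 ∧ x0) ∨ ((T ∨ x2) ∨ x1))
  →5  ¬x1 ∧ ((x1 ∧ x0) ∨ (T ∨ x1))
  →6  ¬x1 ∧ ((x1 ∧ x0) ∨ T)
  →7  ¬x1 ∧ T
  →8  ¬x1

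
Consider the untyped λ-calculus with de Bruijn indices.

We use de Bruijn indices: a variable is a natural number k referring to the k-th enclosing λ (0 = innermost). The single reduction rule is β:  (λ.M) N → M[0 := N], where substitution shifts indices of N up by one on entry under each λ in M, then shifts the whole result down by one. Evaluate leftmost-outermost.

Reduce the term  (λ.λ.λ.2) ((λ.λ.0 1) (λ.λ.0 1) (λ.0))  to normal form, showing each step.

  start: (λ.λ.λ.2) ((λ.λ.0 1) (λ.λ.0 1) (λ.0))
  [1] λ.λ.(λ.λ.0 1) (λ.λ.0 1) (λ.0)
  [2] λ.λ.(λ.0 (λ.λ.0 1)) (λ.0)
  [3] λ.λ.(λ.0) (λ.λ.0 1)
  [4] λ.λ.λ.λ.0 1

Answer: normal form = λ.λ.λ.λ.0 1  (in 4 steps)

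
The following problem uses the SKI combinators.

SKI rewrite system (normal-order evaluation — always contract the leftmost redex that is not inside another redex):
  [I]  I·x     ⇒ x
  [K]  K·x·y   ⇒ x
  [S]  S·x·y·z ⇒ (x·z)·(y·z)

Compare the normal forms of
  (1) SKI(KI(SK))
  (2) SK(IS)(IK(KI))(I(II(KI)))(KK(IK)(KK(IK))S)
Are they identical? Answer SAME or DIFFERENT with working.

Term A:
  start: SKI(KI(SK))
  →1  K(KI(SK))(I(KI(SK)))
  →2  KI(SK)
  →3  I

Term B:
  start: SK(IS)(IK(KI))(I(II(KI)))(KK(IK)(KK(IK))S)
  →1  K(IK(KI))(IS(IK(KI)))(I(II(KI)))(KK(IK)(KK(IK))S)
  →2  IK(KI)(I(II(KI)))(KK(IK)(KK(IK))S)
  →3  K(KI)(I(II(KI)))(KK(IK)(KK(IK))S)
  →4  KI(KK(IK)(KK(IK))S)
  →5  I

Answer: SAME — A ⇓ I, B ⇓ I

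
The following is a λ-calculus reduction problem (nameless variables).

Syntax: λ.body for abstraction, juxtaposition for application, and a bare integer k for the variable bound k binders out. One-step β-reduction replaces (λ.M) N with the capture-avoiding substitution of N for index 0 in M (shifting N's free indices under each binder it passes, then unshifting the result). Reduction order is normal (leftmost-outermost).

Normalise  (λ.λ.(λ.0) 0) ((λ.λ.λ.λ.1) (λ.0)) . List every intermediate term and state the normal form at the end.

  start: (λ.λ.(λ.0) 0) ((λ.λ.λ.λ.1) (λ.0))
  →1  λ.(λ.0) 0
  →2  λ.0

Answer: normal form = λ.0  (in 2 steps)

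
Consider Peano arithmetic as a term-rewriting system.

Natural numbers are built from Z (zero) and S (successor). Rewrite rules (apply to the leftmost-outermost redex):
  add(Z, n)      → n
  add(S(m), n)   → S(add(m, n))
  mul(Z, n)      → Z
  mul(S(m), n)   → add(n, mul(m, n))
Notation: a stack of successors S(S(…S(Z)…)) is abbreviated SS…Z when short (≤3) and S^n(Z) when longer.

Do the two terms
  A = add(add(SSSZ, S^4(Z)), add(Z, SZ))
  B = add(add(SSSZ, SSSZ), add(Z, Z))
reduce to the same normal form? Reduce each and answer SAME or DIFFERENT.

Term A:
  start: add(add(SSSZ, S^4(Z)), add(Z, SZ))
  →1  add(S(add(SSZ, S^4(Z))), add(Z, SZ))
  →2  S(add(add(SSZ, S^4(Z)), add(Z, SZ)))
  →3  S(add(S(add(SZ, S^4(Z))), add(Z, SZ)))
  →4  S(S(add(add(SZ, S^4(Z)), add(Z, SZ))))
  →5  S(S(add(S(add(Z, S^4(Z))), add(Z, SZ))))
  →6  S(S(S(add(add(Z, S^4(Z)), add(Z, SZ)))))
  →7  S(S(S(add(S^4(Z), add(Z, SZ)))))
  →8  S(S(S(S(add(SSSZ, add(Z, SZ))))))
  →9  S(S(S(S(S(add(SSZ, add(Z, SZ)))))))
  →10  S(S(S(S(S(S(add(SZ, add(Z, SZ))))))))
  →11  S(S(S(S(S(S(S(add(Z, add(Z, SZ)))))))))
  →12  S(S(S(S(S(S(S(add(Z, SZ))))))))
  →13  S^8(Z)

Term B:
  start: add(add(SSSZ, SSSZ), add(Z, Z))
  →1  add(S(add(SSZ, SSSZ)), add(Z, Z))
  →2  S(add(add(SSZ, SSSZ), add(Z, Z)))
  →3  S(add(S(add(SZ, SSSZ)), add(Z, Z)))
  →4  S(S(add(add(SZ, SSSZ), add(Z, Z))))
  →5  S(S(add(S(add(Z, SSSZ)), add(Z, Z))))
  →6  S(S(S(add(add(Z, SSSZ), add(Z, Z)))))
  →7  S(S(S(add(SSSZ, add(Z, Z)))))
  →8  S(S(S(S(add(SSZ, add(Z, Z))))))
  →9  S(S(S(S(S(add(SZ, add(Z, Z)))))))
  →10  S(S(S(S(S(S(add(Z, add(Z, Z))))))))
  →11  S(S(S(S(S(S(add(Z, Z)))))))
  →12  S^6(Z)

Answer: DIFFERENT — A ⇓ S^8(Z), B ⇓ S^6(Z)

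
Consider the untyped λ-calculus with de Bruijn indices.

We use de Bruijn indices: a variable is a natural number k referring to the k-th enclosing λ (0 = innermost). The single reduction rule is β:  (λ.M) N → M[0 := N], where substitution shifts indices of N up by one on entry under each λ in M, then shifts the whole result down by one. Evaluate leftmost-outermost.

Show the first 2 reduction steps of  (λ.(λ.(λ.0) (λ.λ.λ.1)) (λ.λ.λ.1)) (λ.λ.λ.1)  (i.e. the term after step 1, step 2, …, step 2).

Answer: after 2 steps: (λ.0) (λ.λ.λ.1)

Reduction:
  start: (λ.(λ.(λ.0) (λ.λ.λ.1)) (λ.λ.λ.1)) (λ.λ.λ.1)
  →1  (λ.(λ.0) (λ.λ.λ.1)) (λ.λ.λ.1)
  →2  (λ.0) (λ.λ.λ.1)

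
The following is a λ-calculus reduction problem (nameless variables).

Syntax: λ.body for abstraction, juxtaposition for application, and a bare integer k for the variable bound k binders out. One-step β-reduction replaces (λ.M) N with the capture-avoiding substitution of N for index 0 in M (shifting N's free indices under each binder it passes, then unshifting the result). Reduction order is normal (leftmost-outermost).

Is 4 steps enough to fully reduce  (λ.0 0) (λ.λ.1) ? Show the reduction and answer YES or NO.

Answer: YES — reaches normal form λ.λ.λ.1 in 2 ≤ 4 steps

Reduction:
  start: (λ.0 0) (λ.λ.1)
  [1] (λ.λ.1) (λ.λ.1)
  [2] λ.λ.λ.1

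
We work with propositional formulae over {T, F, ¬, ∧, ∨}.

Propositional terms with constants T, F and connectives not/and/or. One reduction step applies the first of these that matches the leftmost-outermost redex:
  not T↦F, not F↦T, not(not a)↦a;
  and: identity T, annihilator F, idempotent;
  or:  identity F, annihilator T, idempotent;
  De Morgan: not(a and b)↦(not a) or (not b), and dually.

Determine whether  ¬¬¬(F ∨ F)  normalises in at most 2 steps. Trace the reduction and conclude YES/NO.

Answer: NO — after 2 steps the term is ¬F ∧ ¬F, not yet normal

Working:
  start: ¬¬¬(F ∨ F)
  step 1: ¬(F ∨ F)
  step 2: ¬F ∧ ¬F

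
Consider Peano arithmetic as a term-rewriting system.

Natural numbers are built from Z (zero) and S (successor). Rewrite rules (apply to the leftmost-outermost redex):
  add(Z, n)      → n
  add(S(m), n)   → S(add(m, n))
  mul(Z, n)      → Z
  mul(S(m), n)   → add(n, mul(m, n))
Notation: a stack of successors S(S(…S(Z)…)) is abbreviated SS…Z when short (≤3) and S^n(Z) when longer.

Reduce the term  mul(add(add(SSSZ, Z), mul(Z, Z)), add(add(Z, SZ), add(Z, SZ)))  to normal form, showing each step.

Answer: normal form = S^6(Z)  (in 34 steps)

Derivation:
  start: mul(add(add(SSSZ, Z), mul(Z, Z)), add(add(Z, SZ), add(Z, SZ)))
  →1  mul(add(S(add(SSZ, Z)), mul(Z, Z)), add(add(Z, SZ), add(Z, SZ)))
  →2  mul(S(add(add(SSZ, Z), mul(Z, Z))), add(add(Z, SZ), add(Z, SZ)))
  →3  add(add(add(Z, SZ), add(Z, SZ)), mul(add(add(SSZ, Z), mul(Z, Z)), add(add(Z, SZ), add(Z, SZ))))
  →4  add(add(SZ, add(Z, SZ)), mul(add(add(SSZ, Z), mul(Z, Z)), add(add(Z, SZ), add(Z, SZ))))
  →5  add(S(add(Z, add(Z, SZ))), mul(add(add(SSZ, Z), mul(Z, Z)), add(add(Z, SZ), add(Z, SZ))))
  →6  S(add(add(Z, add(Z, SZ)), mul(add(add(SSZ, Z), mul(Z, Z)), add(add(Z, SZ), add(Z, SZ)))))
  →7  S(add(add(Z, SZ), mul(add(add(SSZ, Z), mul(Z, Z)), add(add(Z, SZ), add(Z, SZ)))))
  →8  S(add(SZ, mul(add(add(SSZ, Z), mul(Z, Z)), add(add(Z, SZ), add(Z, SZ)))))
  →9  S(S(add(Z, mul(add(add(SSZ, Z), mul(Z, Z)), add(add(Z, SZ), add(Z, SZ))))))
  →10  S(S(mul(add(add(SSZ, Z), mul(Z, Z)), add(add(Z, SZ), add(Z, SZ)))))
  →11  S(S(mul(add(S(add(SZ, Z)), mul(Z, Z)), add(add(Z, SZ), add(Z, SZ)))))
  →12  S(S(mul(S(add(add(SZ, Z), mul(Z, Z))), add(add(Z, SZ), add(Z, SZ)))))
  →13  S(S(add(add(add(Z, SZ), add(Z, SZ)), mul(add(add(SZ, Z), mul(Z, Z)), add(add(Z, SZ), add(Z, SZ))))))
  →14  S(S(add(add(SZ, add(Z, SZ)), mul(add(add(SZ, Z), mul(Z, Z)), add(add(Z, SZ), add(Z, SZ))))))
  →15  S(S(add(S(add(Z, add(Z, SZ))), mul(add(add(SZ, Z), mul(Z, Z)), add(add(Z, SZ), add(Z, SZ))))))
  →16  S(S(S(add(add(Z, add(Z, SZ)), mul(add(add(SZ, Z), mul(Z, Z)), add(add(Z, SZ), add(Z, SZ)))))))
  →17  S(S(S(add(add(Z, SZ), mul(add(add(SZ, Z), mul(Z, Z)), add(add(Z, SZ), add(Z, SZ)))))))
  →18  S(S(S(add(SZ, mul(add(add(SZ, Z), mul(Z, Z)), add(add(Z, SZ), add(Z, SZ)))))))
  →19  S(S(S(S(add(Z, mul(add(add(SZ, Z), mul(Z, Z)), add(add(Z, SZ), add(Z, SZ))))))))
  →20  S(S(S(S(mul(add(add(SZ, Z), mul(Z, Z)), add(add(Z, SZ), add(Z, SZ)))))))
  →21  S(S(S(S(mul(add(S(add(Z, Z)), mul(Z, Z)), add(add(Z, SZ), add(Z, SZ)))))))
  →22  S(S(S(S(mul(S(add(add(Z, Z), mul(Z, Z))), add(add(Z, SZ), add(Z, SZ)))))))
  →23  S(S(S(S(add(add(add(Z, SZ), add(Z, SZ)), mul(add(add(Z, Z), mul(Z, Z)), add(add(Z, SZ), add(Z, SZ))))))))
  →24  S(S(S(S(add(add(SZ, add(Z, SZ)), mul(add(add(Z, Z), mul(Z, Z)), add(add(Z, SZ), add(Z, SZ))))))))
  →25  S(S(S(S(add(S(add(Z, add(Z, SZ))), mul(add(add(Z, Z), mul(Z, Z)), add(add(Z, SZ), add(Z, SZ))))))))
  →26  S(S(S(S(S(add(add(Z, add(Z, SZ)), mul(add(add(Z, Z), mul(Z, Z)), add(add(Z, SZ), add(Z, SZ)))))))))
  →27  S(S(S(S(S(add(add(Z, SZ), mul(add(add(Z, Z), mul(Z, Z)), add(add(Z, SZ), add(Z, SZ)))))))))
  →28  S(S(S(S(S(add(SZ, mul(add(add(Z, Z), mul(Z, Z)), add(add(Z, SZ), add(Z, SZ)))))))))
  →29  S(S(S(S(S(S(add(Z, mul(add(add(Z, Z), mul(Z, Z)), add(add(Z, SZ), add(Z, SZ))))))))))
  →30  S(S(S(S(S(S(mul(add(add(Z, Z), mul(Z, Z)), add(add(Z, SZ), add(Z, SZ)))))))))
  →31  S(S(S(S(S(S(mul(add(Z, mul(Z, Z)), add(add(Z, SZ), add(Z, SZ)))))))))
  →32  S(S(S(S(S(S(mul(mul(Z, Z), add(add(Z, SZ), add(Z, SZ)))))))))
  →33  S(S(S(S(S(S(mul(Z, add(add(Z, SZ), add(Z, SZ)))))))))
  →34  S^6(Z)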